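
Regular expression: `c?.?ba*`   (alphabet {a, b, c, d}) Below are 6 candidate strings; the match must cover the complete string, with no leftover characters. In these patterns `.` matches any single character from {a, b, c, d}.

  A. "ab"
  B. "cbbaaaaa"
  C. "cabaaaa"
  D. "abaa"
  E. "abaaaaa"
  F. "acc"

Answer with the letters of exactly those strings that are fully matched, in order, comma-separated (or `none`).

A, B, C, D, E

A. "ab" → match
B. "cbbaaaaa" → match
C. "cabaaaa" → match
D. "abaa" → match
E. "abaaaaa" → match
F. "acc" → no match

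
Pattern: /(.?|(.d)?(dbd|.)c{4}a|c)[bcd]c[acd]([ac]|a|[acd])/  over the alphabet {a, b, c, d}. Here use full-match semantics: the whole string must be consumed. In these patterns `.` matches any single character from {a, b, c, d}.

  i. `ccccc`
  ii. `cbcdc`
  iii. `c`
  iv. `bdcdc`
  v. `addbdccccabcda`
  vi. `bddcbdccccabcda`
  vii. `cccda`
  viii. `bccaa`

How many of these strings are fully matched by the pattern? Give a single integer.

i → match
ii → match
iii → no match
iv → match
v → match
vi → no match
vii → match
viii → match
Total matched: 6

6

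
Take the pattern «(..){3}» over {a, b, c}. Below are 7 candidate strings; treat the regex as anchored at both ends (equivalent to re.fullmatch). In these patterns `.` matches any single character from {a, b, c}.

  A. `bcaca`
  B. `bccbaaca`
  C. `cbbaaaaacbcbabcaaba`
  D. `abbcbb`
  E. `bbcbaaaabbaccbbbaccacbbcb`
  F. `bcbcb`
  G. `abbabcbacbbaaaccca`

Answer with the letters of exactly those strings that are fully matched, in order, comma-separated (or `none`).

A. `bcaca` → no match
B. `bccbaaca` → no match
C → no match
D. `abbcbb` → match
E → no match
F. `bcbcb` → no match
G → no match

D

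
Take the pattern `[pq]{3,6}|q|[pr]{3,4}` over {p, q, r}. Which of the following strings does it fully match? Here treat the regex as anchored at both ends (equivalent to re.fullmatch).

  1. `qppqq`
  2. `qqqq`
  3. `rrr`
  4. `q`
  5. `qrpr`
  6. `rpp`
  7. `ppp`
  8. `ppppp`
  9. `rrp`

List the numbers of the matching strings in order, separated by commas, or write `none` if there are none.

1, 2, 3, 4, 6, 7, 8, 9

1 → match
2 → match
3 → match
4 → match
5 → no match
6 → match
7 → match
8 → match
9 → match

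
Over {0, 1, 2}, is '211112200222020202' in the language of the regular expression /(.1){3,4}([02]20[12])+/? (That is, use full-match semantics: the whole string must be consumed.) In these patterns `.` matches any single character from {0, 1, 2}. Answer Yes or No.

No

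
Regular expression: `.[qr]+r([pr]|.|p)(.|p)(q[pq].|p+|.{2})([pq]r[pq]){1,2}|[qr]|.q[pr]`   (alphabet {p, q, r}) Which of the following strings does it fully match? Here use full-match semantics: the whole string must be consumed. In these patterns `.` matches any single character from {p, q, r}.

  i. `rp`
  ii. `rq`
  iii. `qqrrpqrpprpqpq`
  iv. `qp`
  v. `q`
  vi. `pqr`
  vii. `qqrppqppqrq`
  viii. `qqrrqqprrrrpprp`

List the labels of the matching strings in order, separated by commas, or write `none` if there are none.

i → no match
ii → no match
iii → no match
iv → no match
v → match
vi → match
vii → match
viii → no match

v, vi, vii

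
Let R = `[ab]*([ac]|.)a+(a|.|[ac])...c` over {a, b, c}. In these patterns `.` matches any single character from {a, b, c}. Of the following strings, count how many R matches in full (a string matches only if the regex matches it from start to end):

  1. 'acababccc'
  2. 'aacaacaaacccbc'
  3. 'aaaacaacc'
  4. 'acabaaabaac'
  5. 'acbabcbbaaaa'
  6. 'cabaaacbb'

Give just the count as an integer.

1 → no match
2 → no match
3 → match
4 → no match
5 → no match — must end with 'c'
6 → no match — must end with 'c'
Total matched: 1

1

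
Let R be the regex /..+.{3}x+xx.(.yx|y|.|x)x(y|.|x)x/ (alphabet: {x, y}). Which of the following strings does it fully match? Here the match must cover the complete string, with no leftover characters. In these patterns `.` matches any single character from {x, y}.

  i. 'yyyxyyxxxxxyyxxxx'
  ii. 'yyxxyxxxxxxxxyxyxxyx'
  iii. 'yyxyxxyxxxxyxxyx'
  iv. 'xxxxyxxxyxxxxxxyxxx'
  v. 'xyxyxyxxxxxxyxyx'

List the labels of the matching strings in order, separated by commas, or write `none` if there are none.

i, ii, iii, iv, v

i → match
ii → match
iii → match
iv → match
v → match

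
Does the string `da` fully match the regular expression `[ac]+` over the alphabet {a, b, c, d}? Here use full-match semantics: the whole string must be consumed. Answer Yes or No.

No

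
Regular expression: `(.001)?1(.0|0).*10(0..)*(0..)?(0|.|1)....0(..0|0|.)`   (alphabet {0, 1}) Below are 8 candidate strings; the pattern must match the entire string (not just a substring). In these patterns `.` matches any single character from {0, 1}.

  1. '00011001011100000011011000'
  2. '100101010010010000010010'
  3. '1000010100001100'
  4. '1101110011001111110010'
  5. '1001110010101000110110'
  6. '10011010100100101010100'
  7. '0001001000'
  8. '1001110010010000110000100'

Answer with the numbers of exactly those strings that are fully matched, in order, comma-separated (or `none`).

1 → match
2 → match
3 → match
4 → match
5 → no match
6 → match
7 → no match
8 → match

1, 2, 3, 4, 6, 8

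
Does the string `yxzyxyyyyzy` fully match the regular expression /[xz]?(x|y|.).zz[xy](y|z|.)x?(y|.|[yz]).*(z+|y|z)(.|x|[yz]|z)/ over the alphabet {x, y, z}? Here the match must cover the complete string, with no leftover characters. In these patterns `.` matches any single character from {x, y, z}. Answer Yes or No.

No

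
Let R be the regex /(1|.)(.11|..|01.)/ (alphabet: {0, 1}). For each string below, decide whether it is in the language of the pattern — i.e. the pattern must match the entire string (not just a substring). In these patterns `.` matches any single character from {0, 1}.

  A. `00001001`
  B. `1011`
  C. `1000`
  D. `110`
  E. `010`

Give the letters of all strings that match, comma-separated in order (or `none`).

B, D, E

A → no match
B → match
C → no match
D → match
E → match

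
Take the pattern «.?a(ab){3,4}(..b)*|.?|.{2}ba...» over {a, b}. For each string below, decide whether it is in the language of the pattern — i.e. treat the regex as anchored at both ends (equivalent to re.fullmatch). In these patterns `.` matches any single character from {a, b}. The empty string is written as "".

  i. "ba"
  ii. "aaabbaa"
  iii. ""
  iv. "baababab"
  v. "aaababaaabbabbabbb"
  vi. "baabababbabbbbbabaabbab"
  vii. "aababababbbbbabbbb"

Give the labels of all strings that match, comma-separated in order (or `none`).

i → no match
ii → no match
iii → match
iv → match
v → no match
vi → match
vii → match

iii, iv, vi, vii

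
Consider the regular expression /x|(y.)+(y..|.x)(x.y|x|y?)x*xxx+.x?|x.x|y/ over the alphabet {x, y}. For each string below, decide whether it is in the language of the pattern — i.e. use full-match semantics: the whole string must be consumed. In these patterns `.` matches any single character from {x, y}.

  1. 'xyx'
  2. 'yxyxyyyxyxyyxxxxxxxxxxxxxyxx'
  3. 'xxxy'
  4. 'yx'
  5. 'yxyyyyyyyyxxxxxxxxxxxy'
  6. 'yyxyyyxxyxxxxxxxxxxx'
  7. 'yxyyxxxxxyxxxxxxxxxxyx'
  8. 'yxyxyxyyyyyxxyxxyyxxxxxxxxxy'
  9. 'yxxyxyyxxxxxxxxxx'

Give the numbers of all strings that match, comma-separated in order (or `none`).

1 → match
2 → no match
3 → no match
4 → no match
5 → match
6 → no match
7 → no match
8 → no match
9 → no match

1, 5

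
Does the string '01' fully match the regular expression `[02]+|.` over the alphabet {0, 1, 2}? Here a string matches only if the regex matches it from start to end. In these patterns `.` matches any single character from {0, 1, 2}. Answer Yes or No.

No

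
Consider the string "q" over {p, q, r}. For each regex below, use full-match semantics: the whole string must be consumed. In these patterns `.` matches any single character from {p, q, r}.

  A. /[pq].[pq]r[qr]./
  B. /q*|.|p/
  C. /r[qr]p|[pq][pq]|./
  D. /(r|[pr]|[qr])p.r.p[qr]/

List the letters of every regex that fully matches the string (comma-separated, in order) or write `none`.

B, C

A → no match
B → match
C → match
D → no match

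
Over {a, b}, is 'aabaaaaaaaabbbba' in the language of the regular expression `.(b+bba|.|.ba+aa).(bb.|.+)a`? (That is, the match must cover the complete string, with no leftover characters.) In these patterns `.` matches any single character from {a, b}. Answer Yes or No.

Yes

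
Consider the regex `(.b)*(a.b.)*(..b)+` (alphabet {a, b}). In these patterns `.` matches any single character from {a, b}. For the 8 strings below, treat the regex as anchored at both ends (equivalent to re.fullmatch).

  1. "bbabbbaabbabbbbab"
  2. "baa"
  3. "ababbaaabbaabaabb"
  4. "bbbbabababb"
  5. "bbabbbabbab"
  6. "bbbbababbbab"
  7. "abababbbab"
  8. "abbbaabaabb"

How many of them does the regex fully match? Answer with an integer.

7

1 → match
2 → no match — must end with "b"
3 → match
4 → match
5 → match
6 → match
7 → match
8 → match
Total matched: 7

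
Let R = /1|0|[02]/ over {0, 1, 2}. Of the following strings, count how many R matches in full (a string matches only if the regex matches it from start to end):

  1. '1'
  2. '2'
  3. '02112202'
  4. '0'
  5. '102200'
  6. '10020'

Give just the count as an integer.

3

1 → match
2 → match
3 → no match
4 → match
5 → no match
6 → no match
Total matched: 3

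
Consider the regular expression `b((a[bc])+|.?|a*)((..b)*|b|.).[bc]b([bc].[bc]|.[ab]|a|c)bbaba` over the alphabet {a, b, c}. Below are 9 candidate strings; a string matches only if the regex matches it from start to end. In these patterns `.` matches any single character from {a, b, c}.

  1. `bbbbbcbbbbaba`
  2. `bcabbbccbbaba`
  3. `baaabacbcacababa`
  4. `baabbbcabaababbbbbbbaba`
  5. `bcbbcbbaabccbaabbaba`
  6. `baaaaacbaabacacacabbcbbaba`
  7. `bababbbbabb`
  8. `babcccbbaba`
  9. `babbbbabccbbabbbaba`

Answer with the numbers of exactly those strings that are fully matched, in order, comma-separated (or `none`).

1, 2, 4, 5, 9

1 → match
2 → match
3 → no match — must end with `bbaba`
4 → match
5 → match
6 → no match
7 → no match — must end with `bbaba`
8 → no match
9 → match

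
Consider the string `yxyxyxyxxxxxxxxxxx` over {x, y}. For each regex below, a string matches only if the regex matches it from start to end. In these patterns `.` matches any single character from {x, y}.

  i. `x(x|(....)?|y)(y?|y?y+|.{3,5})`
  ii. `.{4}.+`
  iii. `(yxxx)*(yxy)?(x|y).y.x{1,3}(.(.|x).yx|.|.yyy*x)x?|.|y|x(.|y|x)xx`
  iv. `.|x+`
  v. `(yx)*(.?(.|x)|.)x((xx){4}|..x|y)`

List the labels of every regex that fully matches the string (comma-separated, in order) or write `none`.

i → no match — must start with `x`
ii → match
iii → no match
iv → no match
v → match

ii, v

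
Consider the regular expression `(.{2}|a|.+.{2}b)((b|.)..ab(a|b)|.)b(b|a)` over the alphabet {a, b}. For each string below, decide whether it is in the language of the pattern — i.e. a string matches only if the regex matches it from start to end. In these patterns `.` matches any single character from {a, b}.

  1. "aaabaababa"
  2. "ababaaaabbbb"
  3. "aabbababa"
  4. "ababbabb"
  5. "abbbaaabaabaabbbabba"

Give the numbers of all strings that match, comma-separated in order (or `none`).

1, 2, 3, 4

1 → match
2 → match
3 → match
4 → match
5 → no match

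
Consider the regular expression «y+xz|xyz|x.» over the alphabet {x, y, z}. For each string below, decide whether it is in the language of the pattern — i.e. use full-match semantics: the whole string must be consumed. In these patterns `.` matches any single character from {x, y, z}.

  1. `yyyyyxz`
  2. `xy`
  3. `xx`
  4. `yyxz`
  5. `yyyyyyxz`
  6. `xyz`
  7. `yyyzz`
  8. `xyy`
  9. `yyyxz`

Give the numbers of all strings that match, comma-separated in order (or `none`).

1, 2, 3, 4, 5, 6, 9

1 → match
2 → match
3 → match
4 → match
5 → match
6 → match
7 → no match
8 → no match
9 → match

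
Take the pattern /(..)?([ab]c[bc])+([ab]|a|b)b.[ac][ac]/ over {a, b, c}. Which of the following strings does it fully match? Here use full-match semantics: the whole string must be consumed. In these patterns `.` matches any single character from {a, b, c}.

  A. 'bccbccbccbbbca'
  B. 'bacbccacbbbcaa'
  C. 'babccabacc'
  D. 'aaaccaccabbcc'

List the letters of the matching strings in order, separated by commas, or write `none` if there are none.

A → match
B → no match
C → match
D → match

A, C, D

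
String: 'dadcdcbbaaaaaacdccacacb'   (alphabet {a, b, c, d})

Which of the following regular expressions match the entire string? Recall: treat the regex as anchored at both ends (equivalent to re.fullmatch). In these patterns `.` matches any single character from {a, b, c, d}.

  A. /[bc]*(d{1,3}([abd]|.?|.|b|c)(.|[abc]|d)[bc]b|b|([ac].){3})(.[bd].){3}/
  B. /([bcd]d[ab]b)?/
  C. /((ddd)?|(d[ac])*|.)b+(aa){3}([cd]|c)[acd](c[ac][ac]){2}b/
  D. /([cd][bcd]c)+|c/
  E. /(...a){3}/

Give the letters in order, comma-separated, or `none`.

C

A → no match
B → no match
C → match
D → no match — must end with 'c'
E → no match — must end with 'a'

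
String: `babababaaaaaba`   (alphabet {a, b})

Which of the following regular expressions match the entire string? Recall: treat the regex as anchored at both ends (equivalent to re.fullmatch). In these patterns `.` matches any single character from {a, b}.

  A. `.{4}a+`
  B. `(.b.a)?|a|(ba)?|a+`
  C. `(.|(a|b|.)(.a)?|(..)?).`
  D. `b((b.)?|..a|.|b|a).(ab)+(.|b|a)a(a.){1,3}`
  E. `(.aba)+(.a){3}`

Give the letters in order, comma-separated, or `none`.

E

A → no match
B → no match
C → no match
D → no match
E → match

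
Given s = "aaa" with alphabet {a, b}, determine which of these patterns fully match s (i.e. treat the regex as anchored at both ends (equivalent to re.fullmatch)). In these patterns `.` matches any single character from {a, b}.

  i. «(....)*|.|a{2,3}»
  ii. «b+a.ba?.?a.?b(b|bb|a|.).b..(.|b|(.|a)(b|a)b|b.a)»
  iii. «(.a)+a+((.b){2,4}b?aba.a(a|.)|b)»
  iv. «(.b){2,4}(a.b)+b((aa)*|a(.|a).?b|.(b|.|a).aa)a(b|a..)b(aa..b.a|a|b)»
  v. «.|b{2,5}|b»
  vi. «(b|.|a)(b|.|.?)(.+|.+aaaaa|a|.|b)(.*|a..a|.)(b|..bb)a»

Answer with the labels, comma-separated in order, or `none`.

i → match
ii → no match — must start with "b"
iii → no match
iv → no match
v → no match
vi → no match

i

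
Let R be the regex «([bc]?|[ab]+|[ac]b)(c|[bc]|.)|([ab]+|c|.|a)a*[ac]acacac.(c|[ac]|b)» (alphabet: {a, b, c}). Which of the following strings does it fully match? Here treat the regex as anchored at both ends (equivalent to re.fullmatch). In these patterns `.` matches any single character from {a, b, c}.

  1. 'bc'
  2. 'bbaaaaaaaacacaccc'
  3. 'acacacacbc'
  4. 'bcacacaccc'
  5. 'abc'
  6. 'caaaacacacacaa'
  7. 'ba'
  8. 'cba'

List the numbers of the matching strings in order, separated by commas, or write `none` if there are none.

1, 2, 3, 4, 5, 6, 7, 8

1 → match
2 → match
3 → match
4 → match
5 → match
6 → match
7 → match
8 → match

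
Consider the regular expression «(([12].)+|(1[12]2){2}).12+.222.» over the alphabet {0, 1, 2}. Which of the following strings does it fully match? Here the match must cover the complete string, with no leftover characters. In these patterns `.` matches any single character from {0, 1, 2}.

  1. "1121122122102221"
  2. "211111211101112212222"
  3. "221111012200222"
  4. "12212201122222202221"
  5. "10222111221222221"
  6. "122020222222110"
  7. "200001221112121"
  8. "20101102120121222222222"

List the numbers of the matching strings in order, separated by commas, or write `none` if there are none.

none

1 → no match
2 → no match
3 → no match
4 → no match
5 → no match
6 → no match
7 → no match
8 → no match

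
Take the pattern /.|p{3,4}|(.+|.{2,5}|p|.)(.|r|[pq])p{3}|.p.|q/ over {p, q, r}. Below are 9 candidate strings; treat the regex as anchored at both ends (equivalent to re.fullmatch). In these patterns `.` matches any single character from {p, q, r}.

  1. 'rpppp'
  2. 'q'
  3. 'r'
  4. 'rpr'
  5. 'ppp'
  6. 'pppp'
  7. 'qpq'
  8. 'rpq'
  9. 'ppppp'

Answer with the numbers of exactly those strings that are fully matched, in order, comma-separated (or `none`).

1, 2, 3, 4, 5, 6, 7, 8, 9

1 → match
2 → match
3 → match
4 → match
5 → match
6 → match
7 → match
8 → match
9 → match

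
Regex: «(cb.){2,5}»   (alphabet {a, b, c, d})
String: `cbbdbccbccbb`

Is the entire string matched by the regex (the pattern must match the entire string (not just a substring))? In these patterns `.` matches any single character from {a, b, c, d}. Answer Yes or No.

No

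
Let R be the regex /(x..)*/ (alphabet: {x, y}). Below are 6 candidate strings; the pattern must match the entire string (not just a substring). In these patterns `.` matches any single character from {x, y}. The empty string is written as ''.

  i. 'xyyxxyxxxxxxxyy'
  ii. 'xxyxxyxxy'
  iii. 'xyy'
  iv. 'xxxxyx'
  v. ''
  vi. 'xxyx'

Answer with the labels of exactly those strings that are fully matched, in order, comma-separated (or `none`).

i, ii, iii, iv, v

i → match
ii → match
iii → match
iv → match
v → match
vi → no match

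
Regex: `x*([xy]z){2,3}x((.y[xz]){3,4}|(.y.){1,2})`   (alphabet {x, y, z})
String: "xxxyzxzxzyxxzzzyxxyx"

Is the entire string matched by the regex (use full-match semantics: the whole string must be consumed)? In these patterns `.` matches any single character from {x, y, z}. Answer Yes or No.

No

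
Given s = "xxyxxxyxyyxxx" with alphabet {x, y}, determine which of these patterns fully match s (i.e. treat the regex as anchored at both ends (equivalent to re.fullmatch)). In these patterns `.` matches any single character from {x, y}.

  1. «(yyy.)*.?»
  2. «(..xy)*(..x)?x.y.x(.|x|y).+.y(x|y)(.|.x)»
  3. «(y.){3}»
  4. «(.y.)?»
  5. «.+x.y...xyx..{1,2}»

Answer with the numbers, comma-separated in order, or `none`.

1 → no match
2 → match
3 → no match — must start with "y"
4 → no match
5 → no match

2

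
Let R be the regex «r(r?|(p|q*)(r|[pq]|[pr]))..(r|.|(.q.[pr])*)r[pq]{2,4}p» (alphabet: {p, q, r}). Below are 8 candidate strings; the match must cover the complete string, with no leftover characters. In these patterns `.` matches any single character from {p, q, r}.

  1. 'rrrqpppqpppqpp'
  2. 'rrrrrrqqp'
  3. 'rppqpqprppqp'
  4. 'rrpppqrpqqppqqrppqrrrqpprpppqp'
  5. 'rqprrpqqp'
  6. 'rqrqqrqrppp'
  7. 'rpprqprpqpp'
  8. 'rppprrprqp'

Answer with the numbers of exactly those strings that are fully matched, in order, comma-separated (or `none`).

1 → no match
2. 'rrrrrrqqp' → match
3. 'rppqpqprppqp' → no match
4 → match
5. 'rqprrpqqp' → match
6. 'rqrqqrqrppp' → no match
7. 'rpprqprpqpp' → match
8. 'rppprrprqp' → no match

2, 4, 5, 7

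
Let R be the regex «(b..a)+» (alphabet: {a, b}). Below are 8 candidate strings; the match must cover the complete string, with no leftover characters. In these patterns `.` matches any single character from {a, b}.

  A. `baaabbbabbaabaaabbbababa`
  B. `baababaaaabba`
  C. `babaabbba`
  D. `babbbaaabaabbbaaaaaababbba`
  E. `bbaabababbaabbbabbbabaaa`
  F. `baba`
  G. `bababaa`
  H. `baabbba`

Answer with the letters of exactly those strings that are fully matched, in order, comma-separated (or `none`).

A → match
B → no match
C → no match
D → no match
E → match
F → match
G → no match
H → no match

A, E, F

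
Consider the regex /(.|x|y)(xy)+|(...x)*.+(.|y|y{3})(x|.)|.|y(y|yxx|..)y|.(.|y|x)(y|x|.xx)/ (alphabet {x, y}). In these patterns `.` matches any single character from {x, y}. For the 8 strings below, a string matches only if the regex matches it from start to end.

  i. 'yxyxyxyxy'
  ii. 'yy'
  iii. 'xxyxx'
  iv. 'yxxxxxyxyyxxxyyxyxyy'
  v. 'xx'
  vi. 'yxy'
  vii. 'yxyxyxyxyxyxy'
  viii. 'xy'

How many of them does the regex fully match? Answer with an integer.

i → match
ii → no match
iii → match
iv → match
v → no match
vi → match
vii → match
viii → no match
Total matched: 5

5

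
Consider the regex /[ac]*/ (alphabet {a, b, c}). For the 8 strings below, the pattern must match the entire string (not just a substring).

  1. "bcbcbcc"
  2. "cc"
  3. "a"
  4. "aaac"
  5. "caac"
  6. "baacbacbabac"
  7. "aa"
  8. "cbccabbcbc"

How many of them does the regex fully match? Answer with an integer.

5

1 → no match
2 → match
3 → match
4 → match
5 → match
6 → no match
7 → match
8 → no match
Total matched: 5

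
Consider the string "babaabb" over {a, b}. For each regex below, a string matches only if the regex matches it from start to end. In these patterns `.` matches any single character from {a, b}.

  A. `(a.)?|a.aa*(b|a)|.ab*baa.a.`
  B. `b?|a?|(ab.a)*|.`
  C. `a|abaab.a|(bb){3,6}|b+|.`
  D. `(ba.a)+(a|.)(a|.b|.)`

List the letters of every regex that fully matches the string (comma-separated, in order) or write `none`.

D

A → no match
B → no match
C → no match
D → match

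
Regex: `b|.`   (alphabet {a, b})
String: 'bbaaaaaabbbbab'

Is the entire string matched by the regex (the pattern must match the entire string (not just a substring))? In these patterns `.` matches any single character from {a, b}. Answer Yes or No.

No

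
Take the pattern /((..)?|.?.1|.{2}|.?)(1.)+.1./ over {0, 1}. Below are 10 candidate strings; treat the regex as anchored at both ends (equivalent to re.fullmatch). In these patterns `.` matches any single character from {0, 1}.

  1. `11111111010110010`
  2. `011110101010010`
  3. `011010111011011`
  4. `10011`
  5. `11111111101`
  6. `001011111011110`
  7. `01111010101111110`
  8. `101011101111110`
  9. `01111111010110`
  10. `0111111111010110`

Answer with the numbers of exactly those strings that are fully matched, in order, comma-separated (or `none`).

1 → no match
2 → match
3 → match
4 → match
5 → no match
6 → match
7 → match
8 → match
9 → match
10 → match

2, 3, 4, 6, 7, 8, 9, 10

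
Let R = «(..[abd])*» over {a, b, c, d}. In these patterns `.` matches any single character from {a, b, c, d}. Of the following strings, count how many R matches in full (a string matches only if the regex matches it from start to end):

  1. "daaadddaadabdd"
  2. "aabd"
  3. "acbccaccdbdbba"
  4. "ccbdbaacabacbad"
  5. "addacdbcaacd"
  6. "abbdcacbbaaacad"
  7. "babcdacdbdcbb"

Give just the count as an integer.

2

1 → no match
2. "aabd" → no match
3 → no match
4 → no match
5. "addacdbcaacd" → match
6 → match
7 → no match
Total matched: 2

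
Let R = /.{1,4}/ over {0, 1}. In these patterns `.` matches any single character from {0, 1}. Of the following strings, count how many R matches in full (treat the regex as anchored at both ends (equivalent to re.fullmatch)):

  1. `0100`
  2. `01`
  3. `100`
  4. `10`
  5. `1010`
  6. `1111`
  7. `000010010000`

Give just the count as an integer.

1 → match
2 → match
3 → match
4 → match
5 → match
6 → match
7 → no match
Total matched: 6

6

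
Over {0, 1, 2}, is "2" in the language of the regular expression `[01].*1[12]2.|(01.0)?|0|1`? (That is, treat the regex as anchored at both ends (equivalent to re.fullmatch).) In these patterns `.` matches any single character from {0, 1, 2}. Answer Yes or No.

No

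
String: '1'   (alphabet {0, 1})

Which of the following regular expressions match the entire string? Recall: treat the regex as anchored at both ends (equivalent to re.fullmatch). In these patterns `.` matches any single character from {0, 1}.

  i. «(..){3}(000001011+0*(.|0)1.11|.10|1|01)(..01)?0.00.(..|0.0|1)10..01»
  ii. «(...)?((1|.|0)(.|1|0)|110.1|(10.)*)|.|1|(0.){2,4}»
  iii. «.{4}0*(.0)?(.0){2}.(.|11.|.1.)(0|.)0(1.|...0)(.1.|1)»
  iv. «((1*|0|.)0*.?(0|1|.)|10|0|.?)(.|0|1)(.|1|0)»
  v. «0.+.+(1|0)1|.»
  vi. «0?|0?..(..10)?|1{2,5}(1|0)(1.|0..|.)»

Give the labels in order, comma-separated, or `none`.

i → no match — must end with '01'
ii → match
iii → no match
iv → no match
v → match
vi → no match

ii, v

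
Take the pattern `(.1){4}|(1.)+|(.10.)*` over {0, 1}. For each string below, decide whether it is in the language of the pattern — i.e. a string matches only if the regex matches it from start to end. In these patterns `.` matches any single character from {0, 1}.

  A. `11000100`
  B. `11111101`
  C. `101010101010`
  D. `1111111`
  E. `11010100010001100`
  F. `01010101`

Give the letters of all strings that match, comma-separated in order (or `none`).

A, B, C, F

A → match
B → match
C → match
D → no match
E → no match
F → match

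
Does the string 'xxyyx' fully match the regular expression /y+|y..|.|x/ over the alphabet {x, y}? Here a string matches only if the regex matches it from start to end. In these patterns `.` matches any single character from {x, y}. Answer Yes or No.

No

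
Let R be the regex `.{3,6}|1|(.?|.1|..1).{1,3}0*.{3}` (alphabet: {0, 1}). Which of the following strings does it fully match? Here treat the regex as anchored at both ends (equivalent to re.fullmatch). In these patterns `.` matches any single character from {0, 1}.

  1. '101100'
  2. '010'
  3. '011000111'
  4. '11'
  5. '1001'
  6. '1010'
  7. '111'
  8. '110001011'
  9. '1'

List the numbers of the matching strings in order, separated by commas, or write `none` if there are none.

1 → match
2 → match
3 → match
4 → no match
5 → match
6 → match
7 → match
8 → no match
9 → match

1, 2, 3, 5, 6, 7, 9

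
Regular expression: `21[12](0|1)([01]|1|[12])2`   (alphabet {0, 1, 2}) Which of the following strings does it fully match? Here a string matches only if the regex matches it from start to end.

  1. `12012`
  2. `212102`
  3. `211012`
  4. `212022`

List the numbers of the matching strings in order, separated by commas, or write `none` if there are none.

1 → no match — must start with `21`
2 → match
3 → match
4 → match

2, 3, 4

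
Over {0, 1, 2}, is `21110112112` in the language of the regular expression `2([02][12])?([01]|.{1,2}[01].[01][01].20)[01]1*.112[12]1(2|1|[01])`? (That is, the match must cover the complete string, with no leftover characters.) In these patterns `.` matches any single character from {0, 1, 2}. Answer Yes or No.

Yes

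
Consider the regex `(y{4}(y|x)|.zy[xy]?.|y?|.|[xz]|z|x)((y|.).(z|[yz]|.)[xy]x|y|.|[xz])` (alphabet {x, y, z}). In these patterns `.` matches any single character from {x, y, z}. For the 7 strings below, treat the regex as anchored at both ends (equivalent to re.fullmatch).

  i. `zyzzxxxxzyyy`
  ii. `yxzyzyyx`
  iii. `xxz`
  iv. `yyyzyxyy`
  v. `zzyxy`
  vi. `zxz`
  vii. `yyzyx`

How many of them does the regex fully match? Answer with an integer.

i → no match
ii → no match
iii → no match
iv → no match
v → match
vi → no match
vii → match
Total matched: 2

2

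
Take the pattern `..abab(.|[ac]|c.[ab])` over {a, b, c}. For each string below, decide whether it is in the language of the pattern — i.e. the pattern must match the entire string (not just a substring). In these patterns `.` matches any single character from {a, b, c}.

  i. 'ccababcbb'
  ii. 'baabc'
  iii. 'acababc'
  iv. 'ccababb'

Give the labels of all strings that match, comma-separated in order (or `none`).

i, iii, iv

i → match
ii → no match
iii → match
iv → match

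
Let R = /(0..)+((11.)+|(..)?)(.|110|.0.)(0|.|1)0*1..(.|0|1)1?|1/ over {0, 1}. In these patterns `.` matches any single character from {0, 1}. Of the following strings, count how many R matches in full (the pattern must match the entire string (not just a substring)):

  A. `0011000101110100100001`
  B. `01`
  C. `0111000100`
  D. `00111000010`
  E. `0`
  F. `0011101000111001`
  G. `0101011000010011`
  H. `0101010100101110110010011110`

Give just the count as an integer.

1

A → no match
B → no match
C → no match
D → no match
E → no match
F → no match
G → match
H → no match
Total matched: 1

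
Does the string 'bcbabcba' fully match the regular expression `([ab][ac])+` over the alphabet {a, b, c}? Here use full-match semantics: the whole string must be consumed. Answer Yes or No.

Yes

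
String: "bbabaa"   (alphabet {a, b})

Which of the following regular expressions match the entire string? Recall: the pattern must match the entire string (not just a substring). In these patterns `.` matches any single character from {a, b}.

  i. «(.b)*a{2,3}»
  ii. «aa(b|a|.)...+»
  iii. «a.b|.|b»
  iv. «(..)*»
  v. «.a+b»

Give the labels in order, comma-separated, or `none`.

i, iv

i → match
ii → no match — must start with "aa"
iii → no match
iv → match
v → no match — must end with "ab"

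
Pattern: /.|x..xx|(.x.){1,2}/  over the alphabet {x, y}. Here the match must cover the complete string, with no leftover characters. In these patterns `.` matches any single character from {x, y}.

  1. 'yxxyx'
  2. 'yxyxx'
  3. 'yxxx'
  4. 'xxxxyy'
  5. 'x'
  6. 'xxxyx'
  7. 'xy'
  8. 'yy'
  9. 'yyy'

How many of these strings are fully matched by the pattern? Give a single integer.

1

1 → no match
2 → no match
3 → no match
4 → no match
5 → match
6 → no match
7 → no match
8 → no match
9 → no match
Total matched: 1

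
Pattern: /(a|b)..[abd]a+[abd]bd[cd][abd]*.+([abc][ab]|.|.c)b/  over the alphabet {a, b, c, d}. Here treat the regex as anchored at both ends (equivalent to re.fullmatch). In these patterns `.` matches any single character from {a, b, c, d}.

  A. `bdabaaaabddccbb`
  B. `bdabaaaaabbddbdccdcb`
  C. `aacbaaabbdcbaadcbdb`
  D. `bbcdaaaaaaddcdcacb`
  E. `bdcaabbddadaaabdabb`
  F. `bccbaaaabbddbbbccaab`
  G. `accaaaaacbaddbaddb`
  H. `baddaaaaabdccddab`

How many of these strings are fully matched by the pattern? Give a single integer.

A → match
B → match
C → match
D → no match
E → match
F → match
G → no match
H → match
Total matched: 6

6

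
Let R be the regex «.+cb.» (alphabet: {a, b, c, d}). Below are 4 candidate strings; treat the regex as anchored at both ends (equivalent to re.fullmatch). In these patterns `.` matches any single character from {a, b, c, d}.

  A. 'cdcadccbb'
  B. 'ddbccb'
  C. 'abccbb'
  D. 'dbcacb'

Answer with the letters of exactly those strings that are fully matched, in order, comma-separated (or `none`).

A → match
B → no match
C → match
D → no match

A, C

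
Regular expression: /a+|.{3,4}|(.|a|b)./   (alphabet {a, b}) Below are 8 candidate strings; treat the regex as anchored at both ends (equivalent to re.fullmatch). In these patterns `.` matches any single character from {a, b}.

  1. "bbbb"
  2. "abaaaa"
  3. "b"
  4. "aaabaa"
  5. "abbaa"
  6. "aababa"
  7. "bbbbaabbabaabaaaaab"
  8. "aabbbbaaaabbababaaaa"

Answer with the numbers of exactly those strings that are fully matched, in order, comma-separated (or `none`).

1

1. "bbbb" → match
2. "abaaaa" → no match
3. "b" → no match
4. "aaabaa" → no match
5. "abbaa" → no match
6. "aababa" → no match
7 → no match
8 → no match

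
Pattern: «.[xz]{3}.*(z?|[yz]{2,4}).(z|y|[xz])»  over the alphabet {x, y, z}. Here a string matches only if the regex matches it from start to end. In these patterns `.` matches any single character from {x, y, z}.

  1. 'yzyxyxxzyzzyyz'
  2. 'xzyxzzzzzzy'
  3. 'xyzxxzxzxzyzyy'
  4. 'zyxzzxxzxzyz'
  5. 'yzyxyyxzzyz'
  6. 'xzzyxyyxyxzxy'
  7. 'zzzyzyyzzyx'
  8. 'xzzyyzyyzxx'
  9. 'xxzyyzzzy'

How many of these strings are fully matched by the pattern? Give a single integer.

0

1 → no match
2 → no match
3 → no match
4 → no match
5 → no match
6 → no match
7 → no match
8 → no match
9 → no match
Total matched: 0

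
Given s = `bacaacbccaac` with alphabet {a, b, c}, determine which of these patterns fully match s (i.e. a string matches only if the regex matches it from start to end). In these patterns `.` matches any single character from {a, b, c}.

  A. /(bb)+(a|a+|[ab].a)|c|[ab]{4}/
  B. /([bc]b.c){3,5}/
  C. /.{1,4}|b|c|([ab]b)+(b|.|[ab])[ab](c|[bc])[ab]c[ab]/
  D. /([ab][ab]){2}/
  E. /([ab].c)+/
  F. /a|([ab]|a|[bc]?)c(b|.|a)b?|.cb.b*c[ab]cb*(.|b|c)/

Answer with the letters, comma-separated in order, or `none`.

E

A → no match
B → no match
C → no match
D → no match
E → match
F → no match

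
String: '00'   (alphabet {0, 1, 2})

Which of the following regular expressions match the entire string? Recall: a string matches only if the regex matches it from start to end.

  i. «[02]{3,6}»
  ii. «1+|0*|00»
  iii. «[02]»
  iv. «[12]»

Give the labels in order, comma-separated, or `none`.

ii

i → no match
ii → match
iii → no match
iv → no match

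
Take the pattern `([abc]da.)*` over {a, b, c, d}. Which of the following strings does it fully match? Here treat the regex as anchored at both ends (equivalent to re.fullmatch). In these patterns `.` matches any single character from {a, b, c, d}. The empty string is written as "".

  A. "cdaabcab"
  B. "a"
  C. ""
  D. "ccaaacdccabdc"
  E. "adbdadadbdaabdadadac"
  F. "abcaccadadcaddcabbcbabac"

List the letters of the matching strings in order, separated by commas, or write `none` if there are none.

C

A → no match
B → no match
C → match
D → no match
E → no match
F → no match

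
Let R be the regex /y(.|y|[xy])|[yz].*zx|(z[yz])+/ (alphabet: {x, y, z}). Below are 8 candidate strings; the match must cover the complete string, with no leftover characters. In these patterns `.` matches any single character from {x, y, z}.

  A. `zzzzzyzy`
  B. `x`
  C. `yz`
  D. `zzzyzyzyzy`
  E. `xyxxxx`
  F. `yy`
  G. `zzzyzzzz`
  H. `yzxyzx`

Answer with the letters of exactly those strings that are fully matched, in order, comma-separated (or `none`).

A. `zzzzzyzy` → match
B. `x` → no match
C. `yz` → match
D. `zzzyzyzyzy` → match
E. `xyxxxx` → no match
F. `yy` → match
G. `zzzyzzzz` → match
H. `yzxyzx` → match

A, C, D, F, G, H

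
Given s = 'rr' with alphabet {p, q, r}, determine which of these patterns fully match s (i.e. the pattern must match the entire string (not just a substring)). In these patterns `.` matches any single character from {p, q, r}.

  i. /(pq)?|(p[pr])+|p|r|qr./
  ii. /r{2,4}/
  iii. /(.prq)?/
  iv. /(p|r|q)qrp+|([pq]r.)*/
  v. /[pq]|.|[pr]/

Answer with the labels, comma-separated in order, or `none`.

ii

i → no match
ii → match
iii → no match
iv → no match
v → no match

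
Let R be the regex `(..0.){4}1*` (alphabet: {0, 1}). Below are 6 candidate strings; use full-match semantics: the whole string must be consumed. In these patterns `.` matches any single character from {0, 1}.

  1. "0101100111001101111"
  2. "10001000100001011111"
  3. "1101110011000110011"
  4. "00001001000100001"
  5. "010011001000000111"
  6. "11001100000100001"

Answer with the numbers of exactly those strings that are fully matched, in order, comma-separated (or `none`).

1, 2, 4, 5, 6

1 → match
2 → match
3 → no match
4 → match
5 → match
6 → match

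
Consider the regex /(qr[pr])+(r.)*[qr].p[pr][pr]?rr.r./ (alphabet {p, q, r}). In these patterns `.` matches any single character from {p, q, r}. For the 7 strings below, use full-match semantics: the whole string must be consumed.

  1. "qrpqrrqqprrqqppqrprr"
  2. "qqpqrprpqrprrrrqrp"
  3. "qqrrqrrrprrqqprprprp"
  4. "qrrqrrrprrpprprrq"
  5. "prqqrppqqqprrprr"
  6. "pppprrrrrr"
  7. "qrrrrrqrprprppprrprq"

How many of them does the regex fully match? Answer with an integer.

1

1 → no match
2 → no match — must start with "qr"
3 → no match — must start with "qr"
4 → no match
5 → no match — must start with "qr"
6 → no match — must start with "qr"
7 → match
Total matched: 1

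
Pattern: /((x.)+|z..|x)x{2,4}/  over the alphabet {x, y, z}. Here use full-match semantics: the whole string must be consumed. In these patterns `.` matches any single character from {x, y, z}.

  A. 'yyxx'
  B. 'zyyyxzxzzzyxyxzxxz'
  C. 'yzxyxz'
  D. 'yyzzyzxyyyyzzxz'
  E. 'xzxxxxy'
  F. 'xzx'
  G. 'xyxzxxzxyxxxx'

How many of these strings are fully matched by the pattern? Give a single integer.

0

A. 'yyxx' → no match
B → no match — must end with 'x'
C. 'yzxyxz' → no match — must end with 'x'
D → no match — must end with 'x'
E. 'xzxxxxy' → no match — must end with 'x'
F. 'xzx' → no match
G → no match
Total matched: 0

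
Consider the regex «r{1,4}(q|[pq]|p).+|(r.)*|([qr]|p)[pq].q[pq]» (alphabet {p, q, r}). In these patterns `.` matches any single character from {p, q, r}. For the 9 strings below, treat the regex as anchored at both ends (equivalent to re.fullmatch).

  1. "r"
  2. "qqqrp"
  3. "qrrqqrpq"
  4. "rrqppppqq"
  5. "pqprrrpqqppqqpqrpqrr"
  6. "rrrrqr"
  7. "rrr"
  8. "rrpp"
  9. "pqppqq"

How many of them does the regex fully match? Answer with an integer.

3

1 → no match
2 → no match
3 → no match
4 → match
5 → no match
6 → match
7 → no match
8 → match
9 → no match
Total matched: 3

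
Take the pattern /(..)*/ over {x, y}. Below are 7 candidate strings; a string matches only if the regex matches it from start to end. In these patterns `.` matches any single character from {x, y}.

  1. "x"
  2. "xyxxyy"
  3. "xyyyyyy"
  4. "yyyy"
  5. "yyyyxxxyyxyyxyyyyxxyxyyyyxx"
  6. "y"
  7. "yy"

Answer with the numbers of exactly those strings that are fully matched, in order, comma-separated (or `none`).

1 → no match
2 → match
3 → no match
4 → match
5 → no match
6 → no match
7 → match

2, 4, 7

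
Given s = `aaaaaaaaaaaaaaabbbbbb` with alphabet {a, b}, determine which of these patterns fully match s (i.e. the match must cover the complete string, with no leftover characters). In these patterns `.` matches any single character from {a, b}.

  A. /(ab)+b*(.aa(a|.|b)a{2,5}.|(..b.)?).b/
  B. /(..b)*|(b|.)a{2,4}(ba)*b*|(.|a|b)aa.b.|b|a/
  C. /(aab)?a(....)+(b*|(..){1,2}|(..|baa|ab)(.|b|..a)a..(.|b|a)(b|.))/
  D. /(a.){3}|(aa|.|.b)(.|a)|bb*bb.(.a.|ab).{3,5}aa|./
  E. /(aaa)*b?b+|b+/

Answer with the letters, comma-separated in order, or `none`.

C, E

A → no match — must start with `ab`
B → no match
C → match
D → no match
E → match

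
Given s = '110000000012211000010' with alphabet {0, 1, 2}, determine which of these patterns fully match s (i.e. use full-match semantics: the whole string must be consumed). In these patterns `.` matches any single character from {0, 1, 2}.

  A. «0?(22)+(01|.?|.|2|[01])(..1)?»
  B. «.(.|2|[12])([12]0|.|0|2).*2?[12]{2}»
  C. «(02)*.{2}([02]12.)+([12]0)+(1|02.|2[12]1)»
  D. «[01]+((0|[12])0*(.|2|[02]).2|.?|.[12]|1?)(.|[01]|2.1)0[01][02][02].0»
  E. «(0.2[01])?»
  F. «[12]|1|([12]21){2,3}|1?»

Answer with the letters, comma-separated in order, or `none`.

D

A → no match
B → no match
C → no match
D → match
E → no match
F → no match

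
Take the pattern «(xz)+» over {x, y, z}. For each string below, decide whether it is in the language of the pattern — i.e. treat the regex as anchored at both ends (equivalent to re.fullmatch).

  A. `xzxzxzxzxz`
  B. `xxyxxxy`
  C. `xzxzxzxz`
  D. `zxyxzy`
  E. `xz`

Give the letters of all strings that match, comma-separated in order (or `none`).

A → match
B → no match — must start with `xz`
C → match
D → no match — must start with `xz`
E → match

A, C, E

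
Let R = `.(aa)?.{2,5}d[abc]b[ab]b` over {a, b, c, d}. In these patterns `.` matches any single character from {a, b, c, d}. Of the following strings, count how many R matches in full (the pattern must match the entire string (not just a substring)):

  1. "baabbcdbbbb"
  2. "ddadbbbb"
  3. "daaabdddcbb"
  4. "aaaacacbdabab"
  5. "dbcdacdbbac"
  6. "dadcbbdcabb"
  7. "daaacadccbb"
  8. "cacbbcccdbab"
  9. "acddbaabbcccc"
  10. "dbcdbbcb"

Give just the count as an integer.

3

1. "baabbcdbbbb" → match
2. "ddadbbbb" → match
3. "daaabdddcbb" → no match
4 → match
5. "dbcdacdbbac" → no match — must end with "b"
6. "dadcbbdcabb" → no match
7. "daaacadccbb" → no match
8. "cacbbcccdbab" → no match
9 → no match — must end with "b"
10. "dbcdbbcb" → no match
Total matched: 3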